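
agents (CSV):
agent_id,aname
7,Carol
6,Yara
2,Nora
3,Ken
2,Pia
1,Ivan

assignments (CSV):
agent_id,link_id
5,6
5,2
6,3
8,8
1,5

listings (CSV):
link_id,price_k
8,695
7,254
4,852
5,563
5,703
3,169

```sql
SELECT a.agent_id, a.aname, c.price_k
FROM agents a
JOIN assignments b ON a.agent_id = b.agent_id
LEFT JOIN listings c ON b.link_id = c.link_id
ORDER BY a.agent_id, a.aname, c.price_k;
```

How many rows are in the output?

3

Evaluate left to right. First `agents a INNER JOIN assignments b` on agent_id: 2 row(s).
Then LEFT JOIN `listings c` on link_id: each of those 2 rows is kept; rows whose b.link_id has no match in c get NULL for c's columns.
Result: 3 row(s).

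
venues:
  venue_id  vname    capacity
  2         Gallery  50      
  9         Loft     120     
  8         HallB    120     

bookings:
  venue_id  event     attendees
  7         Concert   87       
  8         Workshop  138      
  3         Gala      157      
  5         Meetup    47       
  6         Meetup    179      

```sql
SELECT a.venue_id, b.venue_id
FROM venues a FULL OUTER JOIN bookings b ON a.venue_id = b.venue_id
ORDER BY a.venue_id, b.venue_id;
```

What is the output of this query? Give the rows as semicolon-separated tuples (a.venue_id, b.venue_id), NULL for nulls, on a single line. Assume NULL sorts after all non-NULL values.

(2, NULL); (8, 8); (9, NULL); (NULL, 3); (NULL, 5); (NULL, 6); (NULL, 7)

FULL OUTER JOIN keeps every row from both sides; unmatched rows get NULL for the other side's columns.
Matching on a.venue_id = b.venue_id.
Matched pairs: 1; unmatched a rows kept: 2; unmatched b rows kept: 4.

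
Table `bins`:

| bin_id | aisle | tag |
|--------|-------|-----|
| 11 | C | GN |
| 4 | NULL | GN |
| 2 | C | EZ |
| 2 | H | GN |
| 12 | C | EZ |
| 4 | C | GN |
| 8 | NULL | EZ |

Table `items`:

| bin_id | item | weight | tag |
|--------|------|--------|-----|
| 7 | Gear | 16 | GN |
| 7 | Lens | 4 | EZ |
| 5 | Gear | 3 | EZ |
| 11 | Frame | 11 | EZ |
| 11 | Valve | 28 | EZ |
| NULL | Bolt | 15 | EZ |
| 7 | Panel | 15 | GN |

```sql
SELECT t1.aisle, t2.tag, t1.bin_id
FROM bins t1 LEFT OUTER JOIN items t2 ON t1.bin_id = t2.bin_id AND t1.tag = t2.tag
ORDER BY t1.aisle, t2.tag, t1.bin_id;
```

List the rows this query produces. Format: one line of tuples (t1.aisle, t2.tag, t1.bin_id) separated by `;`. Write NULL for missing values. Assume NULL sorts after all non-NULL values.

(C, NULL, 2); (C, NULL, 4); (C, NULL, 11); (C, NULL, 12); (H, NULL, 2); (NULL, NULL, 4); (NULL, NULL, 8)

LEFT JOIN keeps every row from `bins`; unmatched rows get NULL for `items`'s columns.
Matching on t1.bin_id = t2.bin_id AND t1.tag = t2.tag. A NULL in a compared column never satisfies the condition.
Matched pairs: 0; unmatched t1 rows kept: 7.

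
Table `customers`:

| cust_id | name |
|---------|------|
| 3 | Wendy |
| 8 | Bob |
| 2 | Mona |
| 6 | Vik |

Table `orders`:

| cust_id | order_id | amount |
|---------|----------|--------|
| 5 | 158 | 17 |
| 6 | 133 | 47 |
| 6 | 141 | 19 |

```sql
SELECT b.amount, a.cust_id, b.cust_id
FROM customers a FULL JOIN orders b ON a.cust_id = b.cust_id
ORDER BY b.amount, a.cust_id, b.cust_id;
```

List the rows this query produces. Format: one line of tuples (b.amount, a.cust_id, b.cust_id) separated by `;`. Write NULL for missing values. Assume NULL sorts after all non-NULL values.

(17, NULL, 5); (19, 6, 6); (47, 6, 6); (NULL, 2, NULL); (NULL, 3, NULL); (NULL, 8, NULL)

FULL OUTER JOIN keeps every row from both sides; unmatched rows get NULL for the other side's columns.
Matching on a.cust_id = b.cust_id.
- a[0] cust_id=3 → no match; kept with NULLs on the b side.
- a[1] cust_id=8 → no match; kept with NULLs on the b side.
- a[2] cust_id=2 → no match; kept with NULLs on the b side.
- a[3] cust_id=6 → 2 match(es) in b → 2 row(s).
- 1 row(s) from b found no a partner → padded with NULL.
After projecting and ordering:
b.amount | a.cust_id | b.cust_id
17 | NULL | 5
19 | 6 | 6
47 | 6 | 6
NULL | 2 | NULL
NULL | 3 | NULL
NULL | 8 | NULL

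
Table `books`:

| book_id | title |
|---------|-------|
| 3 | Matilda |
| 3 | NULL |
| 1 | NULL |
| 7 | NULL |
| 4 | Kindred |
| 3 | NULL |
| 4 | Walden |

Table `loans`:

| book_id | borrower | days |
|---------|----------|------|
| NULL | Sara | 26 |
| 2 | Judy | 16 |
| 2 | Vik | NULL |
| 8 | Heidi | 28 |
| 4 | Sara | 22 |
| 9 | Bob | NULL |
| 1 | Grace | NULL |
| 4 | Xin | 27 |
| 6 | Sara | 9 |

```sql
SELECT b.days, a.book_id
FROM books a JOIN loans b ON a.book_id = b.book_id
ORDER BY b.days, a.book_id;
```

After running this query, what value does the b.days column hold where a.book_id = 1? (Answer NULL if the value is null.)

NULL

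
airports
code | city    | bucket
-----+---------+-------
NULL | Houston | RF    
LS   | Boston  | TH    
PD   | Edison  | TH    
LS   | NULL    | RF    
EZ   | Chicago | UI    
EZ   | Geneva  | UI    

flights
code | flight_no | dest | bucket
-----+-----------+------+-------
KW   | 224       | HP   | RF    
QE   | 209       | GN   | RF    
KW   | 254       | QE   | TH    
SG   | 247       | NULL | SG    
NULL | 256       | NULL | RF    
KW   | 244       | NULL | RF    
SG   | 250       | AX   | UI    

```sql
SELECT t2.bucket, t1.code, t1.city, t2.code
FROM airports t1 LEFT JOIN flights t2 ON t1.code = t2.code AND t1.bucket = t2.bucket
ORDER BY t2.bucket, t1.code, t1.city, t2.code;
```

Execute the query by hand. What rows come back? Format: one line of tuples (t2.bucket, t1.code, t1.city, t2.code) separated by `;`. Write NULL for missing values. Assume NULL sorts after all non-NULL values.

LEFT JOIN keeps every row from `airports`; unmatched rows get NULL for `flights`'s columns.
Matching on t1.code = t2.code AND t1.bucket = t2.bucket. A NULL in a compared column never satisfies the condition.
- t1[0] code=NULL, bucket=RF → no match; kept with NULLs on the t2 side.
- t1[1] code=LS, bucket=TH → no match; kept with NULLs on the t2 side.
- t1[2] code=PD, bucket=TH → no match; kept with NULLs on the t2 side.
- t1[3] code=LS, bucket=RF → no match; kept with NULLs on the t2 side.
- t1[4] code=EZ, bucket=UI → no match; kept with NULLs on the t2 side.
- t1[5] code=EZ, bucket=UI → no match; kept with NULLs on the t2 side.
After projecting and ordering:
t2.bucket | t1.code | t1.city | t2.code
NULL | EZ | Chicago | NULL
NULL | EZ | Geneva | NULL
NULL | LS | Boston | NULL
NULL | LS | NULL | NULL
NULL | PD | Edison | NULL
NULL | NULL | Houston | NULL

(NULL, EZ, Chicago, NULL); (NULL, EZ, Geneva, NULL); (NULL, LS, Boston, NULL); (NULL, LS, NULL, NULL); (NULL, PD, Edison, NULL); (NULL, NULL, Houston, NULL)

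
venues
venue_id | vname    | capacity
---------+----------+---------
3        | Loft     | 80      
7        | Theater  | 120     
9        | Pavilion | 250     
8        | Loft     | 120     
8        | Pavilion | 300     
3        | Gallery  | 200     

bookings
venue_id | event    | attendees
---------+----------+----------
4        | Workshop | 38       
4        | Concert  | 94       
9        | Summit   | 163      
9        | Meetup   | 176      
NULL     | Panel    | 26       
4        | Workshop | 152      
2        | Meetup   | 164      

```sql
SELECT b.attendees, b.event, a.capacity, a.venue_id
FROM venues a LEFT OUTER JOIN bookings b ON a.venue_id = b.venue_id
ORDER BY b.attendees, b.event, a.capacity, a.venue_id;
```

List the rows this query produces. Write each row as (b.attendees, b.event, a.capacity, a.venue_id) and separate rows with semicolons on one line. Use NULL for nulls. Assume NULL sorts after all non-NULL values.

(163, Summit, 250, 9); (176, Meetup, 250, 9); (NULL, NULL, 80, 3); (NULL, NULL, 120, 7); (NULL, NULL, 120, 8); (NULL, NULL, 200, 3); (NULL, NULL, 300, 8)

LEFT JOIN keeps every row from `venues`; unmatched rows get NULL for `bookings`'s columns.
Matching on a.venue_id = b.venue_id. A NULL in a compared column never satisfies the condition.
- a row (venue_id=3): no match → kept, b columns NULL.
- a row (venue_id=7): no match → kept, b columns NULL.
- a row (venue_id=9): matches 2 b row(s) → 2 output row(s).
- a row (venue_id=8): no match → kept, b columns NULL.
- a row (venue_id=8): no match → kept, b columns NULL.
- a row (venue_id=3): no match → kept, b columns NULL.
After projecting and ordering:
b.attendees | b.event | a.capacity | a.venue_id
163 | Summit | 250 | 9
176 | Meetup | 250 | 9
NULL | NULL | 80 | 3
NULL | NULL | 120 | 7
NULL | NULL | 120 | 8
NULL | NULL | 200 | 3
NULL | NULL | 300 | 8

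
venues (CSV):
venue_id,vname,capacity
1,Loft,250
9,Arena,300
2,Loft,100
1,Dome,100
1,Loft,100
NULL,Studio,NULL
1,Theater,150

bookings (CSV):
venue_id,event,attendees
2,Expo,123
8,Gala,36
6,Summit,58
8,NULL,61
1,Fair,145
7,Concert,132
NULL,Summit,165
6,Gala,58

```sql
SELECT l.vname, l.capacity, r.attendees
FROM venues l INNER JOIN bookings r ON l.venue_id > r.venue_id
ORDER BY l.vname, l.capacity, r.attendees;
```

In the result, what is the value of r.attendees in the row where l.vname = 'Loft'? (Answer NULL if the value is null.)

145

INNER JOIN keeps only pairs where the ON condition holds.
Matching on l.venue_id > r.venue_id. A NULL in a compared column never satisfies the condition.
- l[0] venue_id=1 → no match; dropped.
- l[1] venue_id=9 → 7 match(es) in r → 7 row(s).
- l[2] venue_id=2 → 1 match(es) in r → 1 row(s).
- l[3] venue_id=1 → no match; dropped.
- l[4] venue_id=1 → no match; dropped.
- l[5] venue_id=NULL → no match; dropped.
- l[6] venue_id=1 → no match; dropped.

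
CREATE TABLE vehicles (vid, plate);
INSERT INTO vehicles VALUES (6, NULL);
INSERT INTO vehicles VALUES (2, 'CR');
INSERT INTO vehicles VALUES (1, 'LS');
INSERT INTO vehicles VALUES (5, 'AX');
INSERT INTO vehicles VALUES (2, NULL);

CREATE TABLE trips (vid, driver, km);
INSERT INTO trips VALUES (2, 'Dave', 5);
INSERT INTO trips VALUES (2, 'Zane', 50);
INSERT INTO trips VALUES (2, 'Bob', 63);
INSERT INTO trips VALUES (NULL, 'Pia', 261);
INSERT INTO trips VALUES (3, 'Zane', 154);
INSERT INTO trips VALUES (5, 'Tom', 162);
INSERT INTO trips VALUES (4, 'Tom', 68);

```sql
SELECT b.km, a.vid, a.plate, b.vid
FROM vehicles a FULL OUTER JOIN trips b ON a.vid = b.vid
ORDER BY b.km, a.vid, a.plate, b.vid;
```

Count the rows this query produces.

12

FULL OUTER JOIN keeps every row from both sides; unmatched rows get NULL for the other side's columns.
Matching on a.vid = b.vid. A NULL in a compared column never satisfies the condition.
- a row (vid=6): no match → kept, b columns NULL.
- a row (vid=2): matches 3 b row(s) → 3 output row(s).
- a row (vid=1): no match → kept, b columns NULL.
- a row (vid=5): matches 1 b row(s) → 1 output row(s).
- a row (vid=2): matches 3 b row(s) → 3 output row(s).
- 3 row(s) from b found no a partner → padded with NULL.
Total: 7 matched + 5 padded = 12 rows.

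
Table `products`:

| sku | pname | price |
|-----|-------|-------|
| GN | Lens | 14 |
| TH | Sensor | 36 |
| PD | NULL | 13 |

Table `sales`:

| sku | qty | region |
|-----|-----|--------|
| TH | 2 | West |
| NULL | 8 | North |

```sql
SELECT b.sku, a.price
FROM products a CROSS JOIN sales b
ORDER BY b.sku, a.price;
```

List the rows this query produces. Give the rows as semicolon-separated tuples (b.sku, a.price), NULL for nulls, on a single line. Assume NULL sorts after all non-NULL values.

(TH, 13); (TH, 14); (TH, 36); (NULL, 13); (NULL, 14); (NULL, 36)

CROSS JOIN pairs every row of `products` with every row of `sales`: 3 × 2 = 6 rows.
After projecting and ordering:
b.sku | a.price
TH | 13
TH | 14
TH | 36
NULL | 13
NULL | 14
NULL | 36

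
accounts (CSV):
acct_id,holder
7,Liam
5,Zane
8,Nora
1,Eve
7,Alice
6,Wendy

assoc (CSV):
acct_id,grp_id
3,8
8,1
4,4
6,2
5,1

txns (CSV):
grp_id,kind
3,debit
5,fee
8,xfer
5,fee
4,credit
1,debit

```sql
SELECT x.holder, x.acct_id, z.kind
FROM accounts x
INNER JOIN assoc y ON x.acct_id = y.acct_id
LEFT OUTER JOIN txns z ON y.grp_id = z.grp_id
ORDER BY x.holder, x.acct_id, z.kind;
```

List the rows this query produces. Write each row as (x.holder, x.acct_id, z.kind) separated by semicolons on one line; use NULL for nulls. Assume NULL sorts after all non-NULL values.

(Nora, 8, debit); (Wendy, 6, NULL); (Zane, 5, debit)

Step 1 — x INNER JOIN y on acct_id → 3 row(s).
Then LEFT JOIN `txns z` on grp_id: each of those 3 rows is kept; rows whose y.grp_id has no match in z get NULL for z's columns.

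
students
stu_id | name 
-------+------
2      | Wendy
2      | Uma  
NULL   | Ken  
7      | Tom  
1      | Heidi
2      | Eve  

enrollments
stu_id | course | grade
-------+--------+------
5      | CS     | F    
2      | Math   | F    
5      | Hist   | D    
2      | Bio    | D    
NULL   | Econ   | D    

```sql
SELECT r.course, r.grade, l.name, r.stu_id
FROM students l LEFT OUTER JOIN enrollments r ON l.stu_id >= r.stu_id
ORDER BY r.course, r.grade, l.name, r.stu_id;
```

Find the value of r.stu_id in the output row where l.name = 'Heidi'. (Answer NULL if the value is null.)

LEFT JOIN keeps every row from `students`; unmatched rows get NULL for `enrollments`'s columns.
Matching on l.stu_id >= r.stu_id. A NULL in a compared column never satisfies the condition.
Matched pairs: 10; unmatched l rows kept: 2.

NULL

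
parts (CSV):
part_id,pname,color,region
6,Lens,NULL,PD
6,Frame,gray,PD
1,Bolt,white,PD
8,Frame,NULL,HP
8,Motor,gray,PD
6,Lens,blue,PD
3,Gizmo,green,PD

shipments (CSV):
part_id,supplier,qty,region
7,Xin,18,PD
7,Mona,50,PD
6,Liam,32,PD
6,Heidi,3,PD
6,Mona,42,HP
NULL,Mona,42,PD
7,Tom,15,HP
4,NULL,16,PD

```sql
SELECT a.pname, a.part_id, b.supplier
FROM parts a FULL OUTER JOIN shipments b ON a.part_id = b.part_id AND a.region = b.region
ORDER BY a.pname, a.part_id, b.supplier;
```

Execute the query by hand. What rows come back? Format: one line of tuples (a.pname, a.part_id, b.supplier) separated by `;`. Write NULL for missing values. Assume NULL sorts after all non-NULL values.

(Bolt, 1, NULL); (Frame, 6, Heidi); (Frame, 6, Liam); (Frame, 8, NULL); (Gizmo, 3, NULL); (Lens, 6, Heidi); (Lens, 6, Heidi); (Lens, 6, Liam); (Lens, 6, Liam); (Motor, 8, NULL); (NULL, NULL, Mona); (NULL, NULL, Mona); (NULL, NULL, Mona); (NULL, NULL, Tom); (NULL, NULL, Xin); (NULL, NULL, NULL)

FULL OUTER JOIN keeps every row from both sides; unmatched rows get NULL for the other side's columns.
Matching on a.part_id = b.part_id AND a.region = b.region. A NULL in a compared column never satisfies the condition.
- part_id=6, region=PD: 2 matching b row(s), so 2 row(s) emitted.
- part_id=6, region=PD: 2 matching b row(s), so 2 row(s) emitted.
- part_id=1, region=PD: no b row matches, row kept with b columns NULL.
- part_id=8, region=HP: no b row matches, row kept with b columns NULL.
- part_id=8, region=PD: no b row matches, row kept with b columns NULL.
- part_id=6, region=PD: 2 matching b row(s), so 2 row(s) emitted.
- part_id=3, region=PD: no b row matches, row kept with b columns NULL.
- plus 6 unmatched b row(s), each kept with NULL a columns.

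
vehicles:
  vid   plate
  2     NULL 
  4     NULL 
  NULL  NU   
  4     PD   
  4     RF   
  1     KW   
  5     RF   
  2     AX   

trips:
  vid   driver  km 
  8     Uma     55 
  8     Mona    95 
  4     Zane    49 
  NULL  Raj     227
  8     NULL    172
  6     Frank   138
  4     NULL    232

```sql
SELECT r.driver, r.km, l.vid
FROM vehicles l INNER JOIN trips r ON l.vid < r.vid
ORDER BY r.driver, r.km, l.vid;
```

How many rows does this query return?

34

INNER JOIN keeps only pairs where the ON condition holds.
Matching on l.vid < r.vid. A NULL in a compared column never satisfies the condition.
Matched pairs: 34.
Total: 34 rows.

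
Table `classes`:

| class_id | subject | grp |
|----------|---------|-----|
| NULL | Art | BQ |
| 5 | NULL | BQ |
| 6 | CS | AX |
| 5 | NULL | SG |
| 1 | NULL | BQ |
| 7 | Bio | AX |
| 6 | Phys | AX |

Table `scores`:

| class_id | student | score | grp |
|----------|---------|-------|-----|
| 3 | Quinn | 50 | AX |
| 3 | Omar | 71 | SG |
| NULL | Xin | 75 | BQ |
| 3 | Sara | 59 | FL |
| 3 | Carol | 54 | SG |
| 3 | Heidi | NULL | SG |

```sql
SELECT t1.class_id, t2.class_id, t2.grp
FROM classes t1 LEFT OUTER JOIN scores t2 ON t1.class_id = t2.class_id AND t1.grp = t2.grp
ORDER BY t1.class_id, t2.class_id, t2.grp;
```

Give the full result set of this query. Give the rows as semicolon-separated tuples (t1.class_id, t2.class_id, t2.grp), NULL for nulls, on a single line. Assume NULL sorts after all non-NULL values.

LEFT JOIN keeps every row from `classes`; unmatched rows get NULL for `scores`'s columns.
Matching on t1.class_id = t2.class_id AND t1.grp = t2.grp. A NULL in a compared column never satisfies the condition.
Matched pairs: 0; unmatched t1 rows kept: 7.

(1, NULL, NULL); (5, NULL, NULL); (5, NULL, NULL); (6, NULL, NULL); (6, NULL, NULL); (7, NULL, NULL); (NULL, NULL, NULL)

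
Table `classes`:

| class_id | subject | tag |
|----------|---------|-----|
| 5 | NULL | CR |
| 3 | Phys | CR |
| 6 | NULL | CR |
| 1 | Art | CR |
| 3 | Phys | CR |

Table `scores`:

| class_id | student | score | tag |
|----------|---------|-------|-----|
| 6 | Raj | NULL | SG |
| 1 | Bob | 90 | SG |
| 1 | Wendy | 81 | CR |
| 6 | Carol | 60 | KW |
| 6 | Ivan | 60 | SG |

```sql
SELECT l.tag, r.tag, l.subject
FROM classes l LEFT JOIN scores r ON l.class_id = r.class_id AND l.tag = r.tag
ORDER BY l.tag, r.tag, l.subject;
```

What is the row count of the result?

5

LEFT JOIN keeps every row from `classes`; unmatched rows get NULL for `scores`'s columns.
Matching on l.class_id = r.class_id AND l.tag = r.tag.
Matched pairs: 1; unmatched l rows kept: 4.
Total: 1 matched + 4 padded = 5 rows.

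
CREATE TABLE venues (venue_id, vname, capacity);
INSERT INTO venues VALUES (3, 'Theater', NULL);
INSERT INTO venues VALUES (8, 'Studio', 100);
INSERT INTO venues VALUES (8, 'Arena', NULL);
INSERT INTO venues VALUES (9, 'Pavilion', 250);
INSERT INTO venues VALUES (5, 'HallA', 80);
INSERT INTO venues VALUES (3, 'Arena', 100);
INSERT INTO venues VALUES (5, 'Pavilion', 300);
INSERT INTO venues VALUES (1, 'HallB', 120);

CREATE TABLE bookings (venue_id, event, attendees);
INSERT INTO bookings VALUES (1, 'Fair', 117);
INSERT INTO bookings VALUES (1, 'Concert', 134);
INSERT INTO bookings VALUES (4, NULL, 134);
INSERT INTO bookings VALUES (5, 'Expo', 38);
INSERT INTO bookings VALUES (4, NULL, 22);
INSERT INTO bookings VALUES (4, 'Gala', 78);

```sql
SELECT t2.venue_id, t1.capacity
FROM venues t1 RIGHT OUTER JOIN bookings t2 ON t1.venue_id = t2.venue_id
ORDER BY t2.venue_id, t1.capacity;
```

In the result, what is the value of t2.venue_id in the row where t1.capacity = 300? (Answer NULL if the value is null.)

RIGHT JOIN keeps every row from `bookings`; unmatched rows get NULL for `venues`'s columns.
Matching on t1.venue_id = t2.venue_id.
Matched pairs: 4; unmatched t2 rows kept: 3.

5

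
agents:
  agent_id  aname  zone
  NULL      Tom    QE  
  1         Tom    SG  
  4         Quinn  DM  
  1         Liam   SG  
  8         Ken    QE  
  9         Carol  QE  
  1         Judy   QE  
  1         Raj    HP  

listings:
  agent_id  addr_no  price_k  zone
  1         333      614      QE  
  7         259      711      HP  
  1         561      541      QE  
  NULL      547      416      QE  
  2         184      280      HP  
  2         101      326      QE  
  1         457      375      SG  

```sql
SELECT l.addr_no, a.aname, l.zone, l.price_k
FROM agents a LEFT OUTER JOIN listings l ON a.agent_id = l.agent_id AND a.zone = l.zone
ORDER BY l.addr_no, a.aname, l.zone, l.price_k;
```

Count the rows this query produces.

9

LEFT JOIN keeps every row from `agents`; unmatched rows get NULL for `listings`'s columns.
Matching on a.agent_id = l.agent_id AND a.zone = l.zone. A NULL in a compared column never satisfies the condition.
- a[0] agent_id=NULL, zone=QE → no match; kept with NULLs on the l side.
- a[1] agent_id=1, zone=SG → 1 match(es) in l → 1 row(s).
- a[2] agent_id=4, zone=DM → no match; kept with NULLs on the l side.
- a[3] agent_id=1, zone=SG → 1 match(es) in l → 1 row(s).
- a[4] agent_id=8, zone=QE → no match; kept with NULLs on the l side.
- a[5] agent_id=9, zone=QE → no match; kept with NULLs on the l side.
- a[6] agent_id=1, zone=QE → 2 match(es) in l → 2 row(s).
- a[7] agent_id=1, zone=HP → no match; kept with NULLs on the l side.
Total: 4 matched + 5 padded = 9 rows.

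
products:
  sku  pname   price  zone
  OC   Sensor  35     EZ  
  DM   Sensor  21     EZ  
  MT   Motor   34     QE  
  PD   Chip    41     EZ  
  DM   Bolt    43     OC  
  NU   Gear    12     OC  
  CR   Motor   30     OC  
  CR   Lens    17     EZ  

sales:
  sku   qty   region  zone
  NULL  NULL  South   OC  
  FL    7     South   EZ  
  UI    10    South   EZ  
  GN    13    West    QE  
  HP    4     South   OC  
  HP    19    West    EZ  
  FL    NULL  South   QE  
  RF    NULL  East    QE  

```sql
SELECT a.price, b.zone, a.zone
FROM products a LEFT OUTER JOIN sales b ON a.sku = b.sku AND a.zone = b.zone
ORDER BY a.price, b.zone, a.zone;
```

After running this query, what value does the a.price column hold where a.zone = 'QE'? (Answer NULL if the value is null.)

34

LEFT JOIN keeps every row from `products`; unmatched rows get NULL for `sales`'s columns.
Matching on a.sku = b.sku AND a.zone = b.zone. A NULL in a compared column never satisfies the condition.
- a (sku=OC, zone=EZ) has no partner → padded with NULL.
- a (sku=DM, zone=EZ) has no partner → padded with NULL.
- a (sku=MT, zone=QE) has no partner → padded with NULL.
- a (sku=PD, zone=EZ) has no partner → padded with NULL.
- a (sku=DM, zone=OC) has no partner → padded with NULL.
- a (sku=NU, zone=OC) has no partner → padded with NULL.
- a (sku=CR, zone=OC) has no partner → padded with NULL.
- a (sku=CR, zone=EZ) has no partner → padded with NULL.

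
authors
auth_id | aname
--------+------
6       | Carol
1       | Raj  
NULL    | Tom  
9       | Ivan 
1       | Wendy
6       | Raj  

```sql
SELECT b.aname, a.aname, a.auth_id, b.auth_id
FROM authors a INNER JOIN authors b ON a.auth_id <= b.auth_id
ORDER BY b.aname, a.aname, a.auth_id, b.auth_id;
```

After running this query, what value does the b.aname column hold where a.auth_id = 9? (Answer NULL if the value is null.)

Ivan

INNER JOIN keeps only pairs where the ON condition holds.
Matching on a.auth_id <= b.auth_id. A NULL in a compared column never satisfies the condition.
- a (auth_id=6) pairs with 3 row(s) of b.
- a (auth_id=1) pairs with 5 row(s) of b.
- a (auth_id=NULL) has no partner → excluded.
- a (auth_id=9) pairs with 1 row(s) of b.
- a (auth_id=1) pairs with 5 row(s) of b.
- a (auth_id=6) pairs with 3 row(s) of b.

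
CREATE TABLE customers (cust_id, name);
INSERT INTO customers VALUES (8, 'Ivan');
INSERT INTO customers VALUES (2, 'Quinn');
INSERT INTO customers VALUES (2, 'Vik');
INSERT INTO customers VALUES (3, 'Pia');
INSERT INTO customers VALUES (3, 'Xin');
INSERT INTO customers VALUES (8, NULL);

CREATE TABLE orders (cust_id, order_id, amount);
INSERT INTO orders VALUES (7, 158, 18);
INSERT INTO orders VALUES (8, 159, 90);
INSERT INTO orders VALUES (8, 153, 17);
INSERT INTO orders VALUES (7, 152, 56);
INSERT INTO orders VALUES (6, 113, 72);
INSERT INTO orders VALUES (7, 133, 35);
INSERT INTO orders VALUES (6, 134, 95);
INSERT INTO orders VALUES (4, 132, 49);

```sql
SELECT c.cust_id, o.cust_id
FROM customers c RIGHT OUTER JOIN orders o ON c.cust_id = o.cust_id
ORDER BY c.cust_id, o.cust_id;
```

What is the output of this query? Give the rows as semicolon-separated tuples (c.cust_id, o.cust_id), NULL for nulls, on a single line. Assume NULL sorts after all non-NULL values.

(8, 8); (8, 8); (8, 8); (8, 8); (NULL, 4); (NULL, 6); (NULL, 6); (NULL, 7); (NULL, 7); (NULL, 7)

RIGHT JOIN keeps every row from `orders`; unmatched rows get NULL for `customers`'s columns.
Matching on c.cust_id = o.cust_id.
- cust_id=8: 2 matching o row(s), so 2 row(s) emitted.
- cust_id=2: no matching o row.
- cust_id=2: no matching o row.
- cust_id=3: no matching o row.
- cust_id=3: no matching o row.
- cust_id=8: 2 matching o row(s), so 2 row(s) emitted.
- 6 o row(s) had no c match → kept, c columns NULL.
After projecting and ordering:
c.cust_id | o.cust_id
8 | 8
8 | 8
8 | 8
8 | 8
NULL | 4
NULL | 6
NULL | 6
NULL | 7
NULL | 7
NULL | 7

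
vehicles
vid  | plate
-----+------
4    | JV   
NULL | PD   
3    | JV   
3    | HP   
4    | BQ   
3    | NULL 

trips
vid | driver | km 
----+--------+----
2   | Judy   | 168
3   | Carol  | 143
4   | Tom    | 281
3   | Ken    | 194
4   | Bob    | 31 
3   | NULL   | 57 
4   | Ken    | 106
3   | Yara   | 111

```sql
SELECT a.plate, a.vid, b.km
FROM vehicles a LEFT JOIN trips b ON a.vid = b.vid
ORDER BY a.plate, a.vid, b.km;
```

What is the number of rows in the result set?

LEFT JOIN keeps every row from `vehicles`; unmatched rows get NULL for `trips`'s columns.
Matching on a.vid = b.vid. A NULL in a compared column never satisfies the condition.
- a (vid=4) pairs with 3 row(s) of b.
- a (vid=NULL) has no partner → padded with NULL.
- a (vid=3) pairs with 4 row(s) of b.
- a (vid=3) pairs with 4 row(s) of b.
- a (vid=4) pairs with 3 row(s) of b.
- a (vid=3) pairs with 4 row(s) of b.
Total: 18 matched + 1 padded = 19 rows.

19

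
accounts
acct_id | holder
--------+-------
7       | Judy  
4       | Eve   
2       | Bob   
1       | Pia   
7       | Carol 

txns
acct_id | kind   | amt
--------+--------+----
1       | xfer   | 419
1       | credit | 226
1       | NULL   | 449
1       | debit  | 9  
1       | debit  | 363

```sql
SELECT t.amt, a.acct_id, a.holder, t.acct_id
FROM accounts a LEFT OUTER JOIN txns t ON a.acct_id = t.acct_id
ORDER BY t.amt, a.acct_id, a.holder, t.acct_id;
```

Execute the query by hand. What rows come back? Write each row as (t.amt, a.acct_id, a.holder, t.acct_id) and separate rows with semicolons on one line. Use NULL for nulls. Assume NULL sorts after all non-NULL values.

LEFT JOIN keeps every row from `accounts`; unmatched rows get NULL for `txns`'s columns.
Matching on a.acct_id = t.acct_id.
- a (acct_id=7) has no partner → padded with NULL.
- a (acct_id=4) has no partner → padded with NULL.
- a (acct_id=2) has no partner → padded with NULL.
- a (acct_id=1) pairs with 5 row(s) of t.
- a (acct_id=7) has no partner → padded with NULL.
After projecting and ordering:
t.amt | a.acct_id | a.holder | t.acct_id
9 | 1 | Pia | 1
226 | 1 | Pia | 1
363 | 1 | Pia | 1
419 | 1 | Pia | 1
449 | 1 | Pia | 1
NULL | 2 | Bob | NULL
NULL | 4 | Eve | NULL
NULL | 7 | Carol | NULL
NULL | 7 | Judy | NULL

(9, 1, Pia, 1); (226, 1, Pia, 1); (363, 1, Pia, 1); (419, 1, Pia, 1); (449, 1, Pia, 1); (NULL, 2, Bob, NULL); (NULL, 4, Eve, NULL); (NULL, 7, Carol, NULL); (NULL, 7, Judy, NULL)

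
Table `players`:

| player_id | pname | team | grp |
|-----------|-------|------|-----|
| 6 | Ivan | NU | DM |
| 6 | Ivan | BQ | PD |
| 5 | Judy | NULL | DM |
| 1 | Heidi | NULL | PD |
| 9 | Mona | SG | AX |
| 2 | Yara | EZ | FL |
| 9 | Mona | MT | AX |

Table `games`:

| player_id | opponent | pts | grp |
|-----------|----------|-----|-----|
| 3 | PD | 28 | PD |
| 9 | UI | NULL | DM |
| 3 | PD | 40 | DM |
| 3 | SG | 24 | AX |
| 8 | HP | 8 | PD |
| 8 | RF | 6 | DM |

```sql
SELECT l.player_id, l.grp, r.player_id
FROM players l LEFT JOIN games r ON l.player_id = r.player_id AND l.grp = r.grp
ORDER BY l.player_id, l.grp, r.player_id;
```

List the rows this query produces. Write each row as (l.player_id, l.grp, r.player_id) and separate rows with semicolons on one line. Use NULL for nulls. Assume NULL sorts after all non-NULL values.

LEFT JOIN keeps every row from `players`; unmatched rows get NULL for `games`'s columns.
Matching on l.player_id = r.player_id AND l.grp = r.grp.
- player_id=6, grp=DM: no r row matches, row kept with r columns NULL.
- player_id=6, grp=PD: no r row matches, row kept with r columns NULL.
- player_id=5, grp=DM: no r row matches, row kept with r columns NULL.
- player_id=1, grp=PD: no r row matches, row kept with r columns NULL.
- player_id=9, grp=AX: no r row matches, row kept with r columns NULL.
- player_id=2, grp=FL: no r row matches, row kept with r columns NULL.
- player_id=9, grp=AX: no r row matches, row kept with r columns NULL.
After projecting and ordering:
l.player_id | l.grp | r.player_id
1 | PD | NULL
2 | FL | NULL
5 | DM | NULL
6 | DM | NULL
6 | PD | NULL
9 | AX | NULL
9 | AX | NULL

(1, PD, NULL); (2, FL, NULL); (5, DM, NULL); (6, DM, NULL); (6, PD, NULL); (9, AX, NULL); (9, AX, NULL)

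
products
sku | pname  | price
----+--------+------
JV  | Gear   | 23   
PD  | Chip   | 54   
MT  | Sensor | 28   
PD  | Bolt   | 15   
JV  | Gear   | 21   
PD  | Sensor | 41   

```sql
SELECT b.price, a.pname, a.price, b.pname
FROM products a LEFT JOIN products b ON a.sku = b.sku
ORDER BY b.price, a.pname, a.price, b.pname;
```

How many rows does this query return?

14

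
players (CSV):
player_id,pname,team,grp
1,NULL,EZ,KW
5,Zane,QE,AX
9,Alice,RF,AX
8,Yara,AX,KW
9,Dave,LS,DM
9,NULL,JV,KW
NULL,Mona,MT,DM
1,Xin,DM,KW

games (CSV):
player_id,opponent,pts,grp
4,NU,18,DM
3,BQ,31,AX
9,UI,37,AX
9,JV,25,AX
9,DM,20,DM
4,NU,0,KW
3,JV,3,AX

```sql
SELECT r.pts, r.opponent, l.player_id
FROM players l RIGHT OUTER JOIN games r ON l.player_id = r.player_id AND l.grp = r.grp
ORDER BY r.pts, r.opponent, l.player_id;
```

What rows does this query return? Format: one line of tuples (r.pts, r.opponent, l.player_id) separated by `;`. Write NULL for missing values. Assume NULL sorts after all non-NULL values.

RIGHT JOIN keeps every row from `games`; unmatched rows get NULL for `players`'s columns.
Matching on l.player_id = r.player_id AND l.grp = r.grp. A NULL in a compared column never satisfies the condition.
- l row (player_id=1, grp=KW): no match.
- l row (player_id=5, grp=AX): no match.
- l row (player_id=9, grp=AX): matches 2 r row(s) → 2 output row(s).
- l row (player_id=8, grp=KW): no match.
- l row (player_id=9, grp=DM): matches 1 r row(s) → 1 output row(s).
- l row (player_id=9, grp=KW): no match.
- l row (player_id=NULL, grp=DM): no match.
- l row (player_id=1, grp=KW): no match.
- 4 row(s) from r found no l partner → padded with NULL.
After projecting and ordering:
r.pts | r.opponent | l.player_id
0 | NU | NULL
3 | JV | NULL
18 | NU | NULL
20 | DM | 9
25 | JV | 9
31 | BQ | NULL
37 | UI | 9

(0, NU, NULL); (3, JV, NULL); (18, NU, NULL); (20, DM, 9); (25, JV, 9); (31, BQ, NULL); (37, UI, 9)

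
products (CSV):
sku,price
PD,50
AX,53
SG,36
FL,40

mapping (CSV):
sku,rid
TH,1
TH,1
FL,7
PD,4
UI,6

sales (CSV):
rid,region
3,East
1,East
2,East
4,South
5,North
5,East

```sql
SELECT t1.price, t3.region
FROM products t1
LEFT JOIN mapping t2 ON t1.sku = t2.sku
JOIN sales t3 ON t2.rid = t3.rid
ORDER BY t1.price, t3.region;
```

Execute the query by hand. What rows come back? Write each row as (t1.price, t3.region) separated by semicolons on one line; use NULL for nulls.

Step 1 — t1 LEFT JOIN t2 on sku → 4 row(s).
Then INNER JOIN `sales t3` on rid: keep only rows whose t2.rid appears in t3.

(50, South)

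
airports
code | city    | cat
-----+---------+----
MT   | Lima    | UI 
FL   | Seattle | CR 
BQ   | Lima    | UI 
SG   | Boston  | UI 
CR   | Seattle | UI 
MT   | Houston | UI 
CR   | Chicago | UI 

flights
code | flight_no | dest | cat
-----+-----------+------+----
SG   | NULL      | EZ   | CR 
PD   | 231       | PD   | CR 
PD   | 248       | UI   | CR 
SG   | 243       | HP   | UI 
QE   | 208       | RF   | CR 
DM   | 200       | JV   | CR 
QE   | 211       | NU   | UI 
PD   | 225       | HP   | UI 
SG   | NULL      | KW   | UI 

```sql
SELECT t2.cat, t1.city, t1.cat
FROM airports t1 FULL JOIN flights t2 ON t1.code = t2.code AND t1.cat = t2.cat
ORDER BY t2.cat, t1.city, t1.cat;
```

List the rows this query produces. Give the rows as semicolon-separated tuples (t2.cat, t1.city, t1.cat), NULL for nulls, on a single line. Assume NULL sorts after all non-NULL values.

(CR, NULL, NULL); (CR, NULL, NULL); (CR, NULL, NULL); (CR, NULL, NULL); (CR, NULL, NULL); (UI, Boston, UI); (UI, Boston, UI); (UI, NULL, NULL); (UI, NULL, NULL); (NULL, Chicago, UI); (NULL, Houston, UI); (NULL, Lima, UI); (NULL, Lima, UI); (NULL, Seattle, CR); (NULL, Seattle, UI)

FULL OUTER JOIN keeps every row from both sides; unmatched rows get NULL for the other side's columns.
Matching on t1.code = t2.code AND t1.cat = t2.cat.
- t1[0] code=MT, cat=UI → no match; kept with NULLs on the t2 side.
- t1[1] code=FL, cat=CR → no match; kept with NULLs on the t2 side.
- t1[2] code=BQ, cat=UI → no match; kept with NULLs on the t2 side.
- t1[3] code=SG, cat=UI → 2 match(es) in t2 → 2 row(s).
- t1[4] code=CR, cat=UI → no match; kept with NULLs on the t2 side.
- t1[5] code=MT, cat=UI → no match; kept with NULLs on the t2 side.
- t1[6] code=CR, cat=UI → no match; kept with NULLs on the t2 side.
- plus 7 unmatched t2 row(s), each kept with NULL t1 columns.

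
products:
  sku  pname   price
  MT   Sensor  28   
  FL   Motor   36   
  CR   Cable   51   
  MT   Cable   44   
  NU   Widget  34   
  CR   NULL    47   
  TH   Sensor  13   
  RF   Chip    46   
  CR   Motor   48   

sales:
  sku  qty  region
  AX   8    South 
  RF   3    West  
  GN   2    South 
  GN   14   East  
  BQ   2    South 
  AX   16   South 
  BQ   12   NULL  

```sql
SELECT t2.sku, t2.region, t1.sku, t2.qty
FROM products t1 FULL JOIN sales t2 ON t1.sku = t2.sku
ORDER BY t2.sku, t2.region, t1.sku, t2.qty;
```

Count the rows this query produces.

15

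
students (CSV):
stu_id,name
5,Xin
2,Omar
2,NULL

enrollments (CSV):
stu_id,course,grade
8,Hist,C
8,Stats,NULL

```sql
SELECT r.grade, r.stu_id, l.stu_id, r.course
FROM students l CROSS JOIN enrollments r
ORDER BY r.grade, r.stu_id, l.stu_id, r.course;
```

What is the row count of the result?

CROSS JOIN pairs every row of `students` with every row of `enrollments`: 3 × 2 = 6 rows.

6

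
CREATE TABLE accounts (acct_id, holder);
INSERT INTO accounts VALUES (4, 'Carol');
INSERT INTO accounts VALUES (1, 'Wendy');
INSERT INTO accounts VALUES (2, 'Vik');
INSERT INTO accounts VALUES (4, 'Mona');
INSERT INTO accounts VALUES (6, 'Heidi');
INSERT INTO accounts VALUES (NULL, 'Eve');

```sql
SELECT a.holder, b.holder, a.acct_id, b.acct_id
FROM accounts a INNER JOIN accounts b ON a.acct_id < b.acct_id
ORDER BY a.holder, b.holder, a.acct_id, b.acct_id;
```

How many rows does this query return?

INNER JOIN keeps only pairs where the ON condition holds.
Matching on a.acct_id < b.acct_id. A NULL in a compared column never satisfies the condition.
- acct_id=4: 1 matching b row(s), so 1 row(s) emitted.
- acct_id=1: 4 matching b row(s), so 4 row(s) emitted.
- acct_id=2: 3 matching b row(s), so 3 row(s) emitted.
- acct_id=4: 1 matching b row(s), so 1 row(s) emitted.
- acct_id=6: no matching b row, dropped.
- acct_id=NULL: no matching b row, dropped.
Total: 9 rows.

9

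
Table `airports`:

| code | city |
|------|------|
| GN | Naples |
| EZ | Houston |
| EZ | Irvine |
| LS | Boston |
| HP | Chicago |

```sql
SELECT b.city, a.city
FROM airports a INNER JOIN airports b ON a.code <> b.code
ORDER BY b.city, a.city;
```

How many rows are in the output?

18

INNER JOIN keeps only pairs where the ON condition holds.
Matching on a.code <> b.code.
Matched pairs: 18.
Total: 18 rows.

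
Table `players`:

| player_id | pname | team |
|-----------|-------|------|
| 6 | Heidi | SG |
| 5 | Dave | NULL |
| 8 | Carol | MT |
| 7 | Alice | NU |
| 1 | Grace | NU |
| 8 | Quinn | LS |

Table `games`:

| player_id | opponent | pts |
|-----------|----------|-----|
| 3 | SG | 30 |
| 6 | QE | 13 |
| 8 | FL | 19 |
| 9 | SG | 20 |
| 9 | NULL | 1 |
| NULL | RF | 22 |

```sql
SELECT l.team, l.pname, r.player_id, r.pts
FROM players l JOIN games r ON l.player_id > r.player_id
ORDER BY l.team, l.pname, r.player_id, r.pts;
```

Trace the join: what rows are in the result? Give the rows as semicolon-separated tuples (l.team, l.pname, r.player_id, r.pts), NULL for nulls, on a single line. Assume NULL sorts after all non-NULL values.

INNER JOIN keeps only pairs where the ON condition holds.
Matching on l.player_id > r.player_id. A NULL in a compared column never satisfies the condition.
- l (player_id=6) pairs with 1 row(s) of r.
- l (player_id=5) pairs with 1 row(s) of r.
- l (player_id=8) pairs with 2 row(s) of r.
- l (player_id=7) pairs with 2 row(s) of r.
- l (player_id=1) has no partner → excluded.
- l (player_id=8) pairs with 2 row(s) of r.
After projecting and ordering:
l.team | l.pname | r.player_id | r.pts
LS | Quinn | 3 | 30
LS | Quinn | 6 | 13
MT | Carol | 3 | 30
MT | Carol | 6 | 13
NU | Alice | 3 | 30
NU | Alice | 6 | 13
SG | Heidi | 3 | 30
NULL | Dave | 3 | 30

(LS, Quinn, 3, 30); (LS, Quinn, 6, 13); (MT, Carol, 3, 30); (MT, Carol, 6, 13); (NU, Alice, 3, 30); (NU, Alice, 6, 13); (SG, Heidi, 3, 30); (NULL, Dave, 3, 30)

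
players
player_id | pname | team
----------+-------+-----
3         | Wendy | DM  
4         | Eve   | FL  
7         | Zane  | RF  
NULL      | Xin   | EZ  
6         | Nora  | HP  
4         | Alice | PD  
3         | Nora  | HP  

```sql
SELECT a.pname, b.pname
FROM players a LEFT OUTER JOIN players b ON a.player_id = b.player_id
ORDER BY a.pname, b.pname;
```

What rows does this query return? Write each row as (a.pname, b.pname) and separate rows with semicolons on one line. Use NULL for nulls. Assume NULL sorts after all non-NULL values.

(Alice, Alice); (Alice, Eve); (Eve, Alice); (Eve, Eve); (Nora, Nora); (Nora, Nora); (Nora, Wendy); (Wendy, Nora); (Wendy, Wendy); (Xin, NULL); (Zane, Zane)

LEFT JOIN keeps every row from `players a`; unmatched rows get NULL for `players b`'s columns.
Matching on a.player_id = b.player_id. A NULL in a compared column never satisfies the condition.
Matched pairs: 10; unmatched a rows kept: 1.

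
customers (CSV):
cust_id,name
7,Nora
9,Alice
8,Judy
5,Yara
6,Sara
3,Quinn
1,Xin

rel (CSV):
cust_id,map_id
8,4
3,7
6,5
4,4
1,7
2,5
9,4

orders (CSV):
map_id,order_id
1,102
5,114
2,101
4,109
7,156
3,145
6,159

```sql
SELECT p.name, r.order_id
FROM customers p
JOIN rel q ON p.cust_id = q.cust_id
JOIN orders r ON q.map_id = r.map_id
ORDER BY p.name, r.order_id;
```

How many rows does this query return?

5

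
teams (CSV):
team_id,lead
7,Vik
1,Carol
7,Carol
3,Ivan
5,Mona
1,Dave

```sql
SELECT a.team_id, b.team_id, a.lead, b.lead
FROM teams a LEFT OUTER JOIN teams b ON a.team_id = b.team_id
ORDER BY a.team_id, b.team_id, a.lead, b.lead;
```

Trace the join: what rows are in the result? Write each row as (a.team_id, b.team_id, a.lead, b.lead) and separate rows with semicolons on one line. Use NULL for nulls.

LEFT JOIN keeps every row from `teams a`; unmatched rows get NULL for `teams b`'s columns.
Matching on a.team_id = b.team_id.
Matched pairs: 10; unmatched a rows kept: 0.

(1, 1, Carol, Carol); (1, 1, Carol, Dave); (1, 1, Dave, Carol); (1, 1, Dave, Dave); (3, 3, Ivan, Ivan); (5, 5, Mona, Mona); (7, 7, Carol, Carol); (7, 7, Carol, Vik); (7, 7, Vik, Carol); (7, 7, Vik, Vik)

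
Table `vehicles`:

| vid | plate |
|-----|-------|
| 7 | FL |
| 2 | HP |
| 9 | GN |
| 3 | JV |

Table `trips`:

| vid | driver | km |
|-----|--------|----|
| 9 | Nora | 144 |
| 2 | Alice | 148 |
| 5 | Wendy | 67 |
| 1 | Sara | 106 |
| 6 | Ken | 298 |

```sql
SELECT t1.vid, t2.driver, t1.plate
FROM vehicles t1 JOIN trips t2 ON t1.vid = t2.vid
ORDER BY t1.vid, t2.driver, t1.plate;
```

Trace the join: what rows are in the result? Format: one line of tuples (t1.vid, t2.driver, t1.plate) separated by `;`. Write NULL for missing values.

(2, Alice, HP); (9, Nora, GN)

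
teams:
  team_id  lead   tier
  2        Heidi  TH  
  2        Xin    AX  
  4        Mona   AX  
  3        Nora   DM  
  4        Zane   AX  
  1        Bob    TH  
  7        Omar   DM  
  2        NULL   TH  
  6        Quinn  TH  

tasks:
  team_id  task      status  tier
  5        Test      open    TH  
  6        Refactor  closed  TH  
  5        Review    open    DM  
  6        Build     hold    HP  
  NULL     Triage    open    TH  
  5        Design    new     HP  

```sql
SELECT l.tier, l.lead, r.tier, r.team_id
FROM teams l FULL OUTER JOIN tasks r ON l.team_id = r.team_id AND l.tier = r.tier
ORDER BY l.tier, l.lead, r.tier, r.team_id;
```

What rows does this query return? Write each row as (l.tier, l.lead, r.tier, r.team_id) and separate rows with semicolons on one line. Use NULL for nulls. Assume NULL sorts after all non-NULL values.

(AX, Mona, NULL, NULL); (AX, Xin, NULL, NULL); (AX, Zane, NULL, NULL); (DM, Nora, NULL, NULL); (DM, Omar, NULL, NULL); (TH, Bob, NULL, NULL); (TH, Heidi, NULL, NULL); (TH, Quinn, TH, 6); (TH, NULL, NULL, NULL); (NULL, NULL, DM, 5); (NULL, NULL, HP, 5); (NULL, NULL, HP, 6); (NULL, NULL, TH, 5); (NULL, NULL, TH, NULL)

FULL OUTER JOIN keeps every row from both sides; unmatched rows get NULL for the other side's columns.
Matching on l.team_id = r.team_id AND l.tier = r.tier. A NULL in a compared column never satisfies the condition.
- l row (team_id=2, tier=TH): no match → kept, r columns NULL.
- l row (team_id=2, tier=AX): no match → kept, r columns NULL.
- l row (team_id=4, tier=AX): no match → kept, r columns NULL.
- l row (team_id=3, tier=DM): no match → kept, r columns NULL.
- l row (team_id=4, tier=AX): no match → kept, r columns NULL.
- l row (team_id=1, tier=TH): no match → kept, r columns NULL.
- l row (team_id=7, tier=DM): no match → kept, r columns NULL.
- l row (team_id=2, tier=TH): no match → kept, r columns NULL.
- l row (team_id=6, tier=TH): matches 1 r row(s) → 1 output row(s).
- 5 r row(s) had no l match → kept, l columns NULL.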